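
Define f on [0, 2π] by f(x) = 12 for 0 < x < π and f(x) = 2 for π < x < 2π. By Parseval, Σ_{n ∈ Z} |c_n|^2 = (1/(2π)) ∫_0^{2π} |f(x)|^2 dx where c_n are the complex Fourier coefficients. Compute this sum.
Σ |c_n|^2 = 74

Parseval equates the L^2 energy of f (normalised by 1/(2π)) with the ℓ^2 sum of its Fourier coefficients: (1/(2π)) ∫_0^{2π} |f|^2 = Σ |c_n|^2.
Compute the left side: (1/(2π)) [∫_0^π 12^2 dx + ∫_π^{2π} 2^2 dx] = (1/(2π)) · (144π + 4π) = (144 + 4)/2 = 74.
So Σ_{n ∈ Z} |c_n|^2 = 74.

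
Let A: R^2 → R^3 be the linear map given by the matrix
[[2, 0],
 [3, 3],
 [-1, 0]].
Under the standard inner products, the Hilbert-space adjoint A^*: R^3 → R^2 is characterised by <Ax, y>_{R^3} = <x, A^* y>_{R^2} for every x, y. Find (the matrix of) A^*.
A^* = A^T =
[[2, 3, -1],
 [0, 3, 0]]

For real matrices with standard dot products, the defining identity <Ax, y> = <x, A^* y> gives (Ax)^T y = x^T (A^*) y, i.e. x^T A^T y = x^T (A^*) y. Since this holds for all x, y, we must have A^* = A^T. Therefore
A^* =
[[2, 3, -1],
 [0, 3, 0]].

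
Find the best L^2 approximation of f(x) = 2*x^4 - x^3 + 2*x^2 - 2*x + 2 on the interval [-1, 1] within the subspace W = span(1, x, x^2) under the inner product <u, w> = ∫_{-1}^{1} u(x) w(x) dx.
g(x) = 26*x^2/7 - 13*x/5 + 64/35

The best approximation g ∈ W is the orthogonal projection of f onto W. Writing g = a_0 + a_1 x + a_2 x^2, the coefficients solve the normal equations G · a = b where
  G_{ij} = <φ_i, φ_j> and b_i = <f, φ_i>, with φ_0 = 1, φ_1 = x, φ_2 = x^2.
G =
  [2, 0, 2/3]
  [0, 2/3, 0]
  [2/3, 0, 2/5],
b = (92/15, -26/15, 284/105).
Solving gives a_0 = 64/35, a_1 = -13/5, a_2 = 26/7, so
  g(x) = 26*x^2/7 - 13*x/5 + 64/35.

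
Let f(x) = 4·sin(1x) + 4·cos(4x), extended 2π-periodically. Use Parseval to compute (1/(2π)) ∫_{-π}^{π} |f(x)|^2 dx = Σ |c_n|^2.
Σ |c_n|^2 = 16

Expand |f|^2 and use orthogonality of {sin(nx), cos(mx)} on [-π, π]:
  ∫_{-π}^{π} sin(nx)^2 dx = π, ∫ cos(mx)^2 dx = π, and cross terms integrate to 0.
So ∫_{-π}^{π} f(x)^2 dx = 4^2 · π + 4^2 · π = (16 + 16)π.
Divide by 2π: (16 + 16)/2 = 16.
By Parseval, this equals Σ |c_n|^2.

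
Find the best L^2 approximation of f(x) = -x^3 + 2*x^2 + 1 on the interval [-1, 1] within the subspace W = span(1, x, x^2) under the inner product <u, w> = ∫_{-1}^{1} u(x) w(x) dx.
g(x) = 2*x^2 - 3*x/5 + 1

The best approximation g ∈ W is the orthogonal projection of f onto W. Writing g = a_0 + a_1 x + a_2 x^2, the coefficients solve the normal equations G · a = b where
  G_{ij} = <φ_i, φ_j> and b_i = <f, φ_i>, with φ_0 = 1, φ_1 = x, φ_2 = x^2.
G =
  [2, 0, 2/3]
  [0, 2/3, 0]
  [2/3, 0, 2/5],
b = (10/3, -2/5, 22/15).
Solving gives a_0 = 1, a_1 = -3/5, a_2 = 2, so
  g(x) = 2*x^2 - 3*x/5 + 1.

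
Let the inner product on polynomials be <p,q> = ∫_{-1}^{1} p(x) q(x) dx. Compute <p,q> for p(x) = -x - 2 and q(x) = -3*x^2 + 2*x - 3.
<p,q> = 44/3

Expand the product: p(x)·q(x) = 3*x^3 + 4*x^2 - x + 6.
∫_{-1}^{1} of each monomial x^k gives [2/(k+1) if k even, 0 if k odd]. Integrating term-by-term (or equivalently evaluating the antiderivative F(x) = 3*x^4/4 + 4*x^3/3 - x^2/2 + 6*x at the endpoints):
  F(1) − F(−1) = 91/12 − (-85/12) = 44/3.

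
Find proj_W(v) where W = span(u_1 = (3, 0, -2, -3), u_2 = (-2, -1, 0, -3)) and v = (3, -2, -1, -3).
proj_W(v) = (695/299, -50/299, -530/299, -945/299)

Set up U = [u_1 | ... | u_2] ∈ R^(4×2). The projector onto W = col(U) is P = U (U^T U)^(-1) U^T.
Compute U^T U =
  [22, 3]
  [3, 14],
and U^T v = (20, 5).
Solve U^T U · c = U^T v for the coefficients: c = (265/299, 50/299). The projection is proj_W(v) = U c.
Check: (v - proj_W(v)) · u_1 = 0  (should be 0).
Check: (v - proj_W(v)) · u_2 = 0  (should be 0).
Result: proj_W(v) = (695/299, -50/299, -530/299, -945/299).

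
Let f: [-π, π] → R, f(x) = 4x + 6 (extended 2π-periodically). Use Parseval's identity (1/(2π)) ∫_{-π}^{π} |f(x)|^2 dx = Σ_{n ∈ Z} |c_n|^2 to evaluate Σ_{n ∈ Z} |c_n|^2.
Σ |c_n|^2 = 16π^2/3 + 36

Expand and integrate term by term over [-π, π]:
  ∫ (4x)^2 dx = 16·(2π^3/3); ∫ 2·4·(6)·x dx = 0 (odd integrand); ∫ 6^2 dx = 36·2π.
So (1/(2π)) ∫_{-π}^{π} (4x + 6)^2 dx = 16π^2/3 + 36 = 16π^2/3 + 36.
Parseval ⇒ Σ |c_n|^2 = 16π^2/3 + 36.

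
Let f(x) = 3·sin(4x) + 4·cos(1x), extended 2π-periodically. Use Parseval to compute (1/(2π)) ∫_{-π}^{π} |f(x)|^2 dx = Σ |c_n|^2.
Σ |c_n|^2 = 25/2

Expand |f|^2 and use orthogonality of {sin(nx), cos(mx)} on [-π, π]:
  ∫_{-π}^{π} sin(nx)^2 dx = π, ∫ cos(mx)^2 dx = π, and cross terms integrate to 0.
So ∫_{-π}^{π} f(x)^2 dx = 3^2 · π + 4^2 · π = (9 + 16)π.
Divide by 2π: (9 + 16)/2 = 25/2.
By Parseval, this equals Σ |c_n|^2.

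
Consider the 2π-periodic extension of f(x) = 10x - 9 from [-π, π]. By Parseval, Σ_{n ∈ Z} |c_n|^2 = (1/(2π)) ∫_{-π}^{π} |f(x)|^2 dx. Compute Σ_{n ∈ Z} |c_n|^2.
Σ |c_n|^2 = 100π^2/3 + 81

Expand and integrate term by term over [-π, π]:
  ∫ (10x)^2 dx = 100·(2π^3/3); ∫ 2·10·(-9)·x dx = 0 (odd integrand); ∫ (-9)^2 dx = 81·2π.
So (1/(2π)) ∫_{-π}^{π} (10x - 9)^2 dx = 100π^2/3 + 81 = 100π^2/3 + 81.
Parseval ⇒ Σ |c_n|^2 = 100π^2/3 + 81.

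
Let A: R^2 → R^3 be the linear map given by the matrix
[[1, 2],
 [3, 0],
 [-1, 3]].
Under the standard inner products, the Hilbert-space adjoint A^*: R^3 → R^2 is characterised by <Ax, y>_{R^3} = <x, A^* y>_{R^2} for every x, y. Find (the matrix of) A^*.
A^* = A^T =
[[1, 3, -1],
 [2, 0, 3]]

For real matrices with standard dot products, the defining identity <Ax, y> = <x, A^* y> gives (Ax)^T y = x^T (A^*) y, i.e. x^T A^T y = x^T (A^*) y. Since this holds for all x, y, we must have A^* = A^T. Therefore
A^* =
[[1, 3, -1],
 [2, 0, 3]].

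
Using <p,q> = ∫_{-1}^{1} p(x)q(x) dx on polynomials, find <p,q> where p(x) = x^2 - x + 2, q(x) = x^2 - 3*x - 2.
<p,q> = -28/5

Expand the product: p(x)·q(x) = x^4 - 4*x^3 + 3*x^2 - 4*x - 4.
∫_{-1}^{1} of each monomial x^k gives [2/(k+1) if k even, 0 if k odd]. Integrating term-by-term (or equivalently evaluating the antiderivative F(x) = x^5/5 - x^4 + x^3 - 2*x^2 - 4*x at the endpoints):
  F(1) − F(−1) = -29/5 − (-1/5) = -28/5.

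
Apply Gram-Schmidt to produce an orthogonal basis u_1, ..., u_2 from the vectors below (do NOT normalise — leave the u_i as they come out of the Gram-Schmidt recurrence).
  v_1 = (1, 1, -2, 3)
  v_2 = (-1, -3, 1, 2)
Orthogonal basis:
  u_1 = (1, 1, -2, 3)
  u_2 = (-1, -3, 1, 2)

Apply the Gram-Schmidt recurrence
  u_1 = v_1
  u_i = v_i − Σ_{j<i} ((v_i · u_j) / (u_j · u_j)) · u_j.

Step by step this gives:
  u_1 = (1, 1, -2, 3)
  u_2 = (-1, -3, 1, 2)

Orthogonality check:
  u_2 · u_1 = 0 (should be 0)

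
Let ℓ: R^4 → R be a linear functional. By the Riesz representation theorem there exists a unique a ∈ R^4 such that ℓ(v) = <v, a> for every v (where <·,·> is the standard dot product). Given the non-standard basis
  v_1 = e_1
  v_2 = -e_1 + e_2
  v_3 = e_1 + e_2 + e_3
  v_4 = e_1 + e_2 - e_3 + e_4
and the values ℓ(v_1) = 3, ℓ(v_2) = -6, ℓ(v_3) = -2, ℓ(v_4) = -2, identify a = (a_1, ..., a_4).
a = (3, -3, -2, -4)

Write a = (a_1, ..., a_4) in the standard basis. For each basis vector v_i, ℓ(v_i) = <v_i, a> is a linear equation in the a_j's. Collect the n equations into a matrix system V a = ℓ, where row i of V is v_i (expressed in the standard basis). Since V is invertible (lower-triangular with 1s on the diagonal, up to permutation), solve by back-substitution:
  V =
[[1, 0, 0, 0],
 [-1, 1, 0, 0],
 [1, 1, 1, 0],
 [1, 1, -1, 1]]
  V a = (3, -6, -2, -2)
Solving gives a = (3, -3, -2, -4).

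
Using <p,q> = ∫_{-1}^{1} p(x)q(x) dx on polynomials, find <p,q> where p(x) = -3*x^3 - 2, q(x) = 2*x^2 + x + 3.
<p,q> = -238/15

Expand the product: p(x)·q(x) = -6*x^5 - 3*x^4 - 9*x^3 - 4*x^2 - 2*x - 6.
∫_{-1}^{1} of each monomial x^k gives [2/(k+1) if k even, 0 if k odd]. Integrating term-by-term (or equivalently evaluating the antiderivative F(x) = -x^6 - 3*x^5/5 - 9*x^4/4 - 4*x^3/3 - x^2 - 6*x at the endpoints):
  F(1) − F(−1) = -731/60 − (221/60) = -238/15.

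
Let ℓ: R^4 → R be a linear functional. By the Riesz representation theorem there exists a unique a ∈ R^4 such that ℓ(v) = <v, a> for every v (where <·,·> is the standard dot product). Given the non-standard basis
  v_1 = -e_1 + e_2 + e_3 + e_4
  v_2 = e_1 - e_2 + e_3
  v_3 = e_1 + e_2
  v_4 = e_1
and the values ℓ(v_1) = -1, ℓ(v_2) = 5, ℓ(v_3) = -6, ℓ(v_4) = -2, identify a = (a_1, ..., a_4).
a = (-2, -4, 3, -2)

Write a = (a_1, ..., a_4) in the standard basis. For each basis vector v_i, ℓ(v_i) = <v_i, a> is a linear equation in the a_j's. Collect the n equations into a matrix system V a = ℓ, where row i of V is v_i (expressed in the standard basis). Since V is invertible (lower-triangular with 1s on the diagonal, up to permutation), solve by back-substitution:
  V =
[[-1, 1, 1, 1],
 [1, -1, 1, 0],
 [1, 1, 0, 0],
 [1, 0, 0, 0]]
  V a = (-1, 5, -6, -2)
Solving gives a = (-2, -4, 3, -2).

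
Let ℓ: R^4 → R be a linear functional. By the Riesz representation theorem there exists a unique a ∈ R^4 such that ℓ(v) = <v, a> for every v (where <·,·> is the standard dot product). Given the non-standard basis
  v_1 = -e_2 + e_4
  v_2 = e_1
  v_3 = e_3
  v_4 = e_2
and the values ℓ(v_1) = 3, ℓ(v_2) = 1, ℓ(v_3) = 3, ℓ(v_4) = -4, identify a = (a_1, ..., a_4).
a = (1, -4, 3, -1)

Write a = (a_1, ..., a_4) in the standard basis. For each basis vector v_i, ℓ(v_i) = <v_i, a> is a linear equation in the a_j's. Collect the n equations into a matrix system V a = ℓ, where row i of V is v_i (expressed in the standard basis). Since V is invertible (lower-triangular with 1s on the diagonal, up to permutation), solve by back-substitution:
  V =
[[0, -1, 0, 1],
 [1, 0, 0, 0],
 [0, 0, 1, 0],
 [0, 1, 0, 0]]
  V a = (3, 1, 3, -4)
Solving gives a = (1, -4, 3, -1).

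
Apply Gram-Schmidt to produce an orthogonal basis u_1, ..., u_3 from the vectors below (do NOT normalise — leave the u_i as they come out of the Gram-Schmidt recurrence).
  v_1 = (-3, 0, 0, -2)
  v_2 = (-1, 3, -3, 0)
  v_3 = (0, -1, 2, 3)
Orthogonal basis:
  u_1 = (-3, 0, 0, -2)
  u_2 = (-4/13, 3, -3, 6/13)
  u_3 = (-180/119, 59/238, 179/238, 270/119)

Apply the Gram-Schmidt recurrence
  u_1 = v_1
  u_i = v_i − Σ_{j<i} ((v_i · u_j) / (u_j · u_j)) · u_j.

Step by step this gives:
  u_1 = (-3, 0, 0, -2)
  u_2 = (-4/13, 3, -3, 6/13)
  u_3 = (-180/119, 59/238, 179/238, 270/119)

Orthogonality check:
  u_2 · u_1 = 0 (should be 0)
  u_3 · u_1 = 0 (should be 0)
  u_3 · u_2 = 0 (should be 0)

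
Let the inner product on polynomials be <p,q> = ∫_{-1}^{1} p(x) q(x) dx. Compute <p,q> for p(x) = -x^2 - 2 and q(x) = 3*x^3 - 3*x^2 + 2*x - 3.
<p,q> = 96/5

Expand the product: p(x)·q(x) = -3*x^5 + 3*x^4 - 8*x^3 + 9*x^2 - 4*x + 6.
∫_{-1}^{1} of each monomial x^k gives [2/(k+1) if k even, 0 if k odd]. Integrating term-by-term (or equivalently evaluating the antiderivative F(x) = -x^6/2 + 3*x^5/5 - 2*x^4 + 3*x^3 - 2*x^2 + 6*x at the endpoints):
  F(1) − F(−1) = 51/10 − (-141/10) = 96/5.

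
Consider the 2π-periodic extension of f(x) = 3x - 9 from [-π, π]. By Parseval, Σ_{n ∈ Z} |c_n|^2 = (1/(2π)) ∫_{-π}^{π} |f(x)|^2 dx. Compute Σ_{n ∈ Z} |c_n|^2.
Σ |c_n|^2 = 3π^2 + 81

Expand and integrate term by term over [-π, π]:
  ∫ (3x)^2 dx = 9·(2π^3/3); ∫ 2·3·(-9)·x dx = 0 (odd integrand); ∫ (-9)^2 dx = 81·2π.
So (1/(2π)) ∫_{-π}^{π} (3x - 9)^2 dx = 9π^2/3 + 81 = 3π^2 + 81.
Parseval ⇒ Σ |c_n|^2 = 3π^2 + 81.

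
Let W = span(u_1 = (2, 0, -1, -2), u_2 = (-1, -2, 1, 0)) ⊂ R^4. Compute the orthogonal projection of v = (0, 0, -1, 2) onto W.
proj_W(v) = (-8/15, 4/5, 1/15, 14/15)

Set up U = [u_1 | ... | u_2] ∈ R^(4×2). The projector onto W = col(U) is P = U (U^T U)^(-1) U^T.
Compute U^T U =
  [9, -3]
  [-3, 6],
and U^T v = (-3, -1).
Solve U^T U · c = U^T v for the coefficients: c = (-7/15, -2/5). The projection is proj_W(v) = U c.
Check: (v - proj_W(v)) · u_1 = 0  (should be 0).
Check: (v - proj_W(v)) · u_2 = 0  (should be 0).
Result: proj_W(v) = (-8/15, 4/5, 1/15, 14/15).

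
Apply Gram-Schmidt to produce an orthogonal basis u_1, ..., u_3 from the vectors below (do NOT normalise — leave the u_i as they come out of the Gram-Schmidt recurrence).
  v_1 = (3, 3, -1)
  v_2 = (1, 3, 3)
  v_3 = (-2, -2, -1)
Orthogonal basis:
  u_1 = (3, 3, -1)
  u_2 = (-8/19, 30/19, 66/19)
  u_3 = (-3/7, 5/14, -3/14)

Apply the Gram-Schmidt recurrence
  u_1 = v_1
  u_i = v_i − Σ_{j<i} ((v_i · u_j) / (u_j · u_j)) · u_j.

Step by step this gives:
  u_1 = (3, 3, -1)
  u_2 = (-8/19, 30/19, 66/19)
  u_3 = (-3/7, 5/14, -3/14)

Orthogonality check:
  u_2 · u_1 = 0 (should be 0)
  u_3 · u_1 = 0 (should be 0)
  u_3 · u_2 = 0 (should be 0)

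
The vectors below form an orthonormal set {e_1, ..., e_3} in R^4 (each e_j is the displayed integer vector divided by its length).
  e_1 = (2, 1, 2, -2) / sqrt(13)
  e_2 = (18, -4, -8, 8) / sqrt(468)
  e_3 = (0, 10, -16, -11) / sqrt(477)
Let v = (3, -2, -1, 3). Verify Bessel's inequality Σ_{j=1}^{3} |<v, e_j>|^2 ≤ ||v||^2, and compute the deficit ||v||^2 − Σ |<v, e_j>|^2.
Σ |<v, e_j>|^2 = 1218/53; ||v||^2 = 23; deficit = 1/53

Write each e_j = u_j / sqrt(<u_j, u_j>) where u_j is the displayed integer vector. Then <v, e_j> = <v, u_j> / sqrt(<u_j, u_j>), so |<v, e_j>|^2 = <v, u_j>^2 / <u_j, u_j>.
Coefficients: <v, e_1> = -4/sqrt(13), <v, e_2> = 94/sqrt(468), <v, e_3> = -37/sqrt(477).
Square and sum: Σ |<v, e_j>|^2 = 1218/53.
Compute ||v||^2 = v·v = 23.
Deficit = 23 − 1218/53 = 1/53 ≥ 0, confirming Bessel's inequality. (The deficit equals ||v − Σ <v,e_j> e_j||^2, the squared distance from v to span{e_j}.)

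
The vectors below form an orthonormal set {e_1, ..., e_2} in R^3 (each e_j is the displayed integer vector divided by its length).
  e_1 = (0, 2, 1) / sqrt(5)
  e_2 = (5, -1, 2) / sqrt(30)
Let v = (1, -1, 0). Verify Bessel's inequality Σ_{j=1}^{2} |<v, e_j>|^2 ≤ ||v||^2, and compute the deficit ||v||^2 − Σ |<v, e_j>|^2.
Σ |<v, e_j>|^2 = 2; ||v||^2 = 2; deficit = 0

Write each e_j = u_j / sqrt(<u_j, u_j>) where u_j is the displayed integer vector. Then <v, e_j> = <v, u_j> / sqrt(<u_j, u_j>), so |<v, e_j>|^2 = <v, u_j>^2 / <u_j, u_j>.
Coefficients: <v, e_1> = -2/sqrt(5), <v, e_2> = 6/sqrt(30).
Square and sum: Σ |<v, e_j>|^2 = 2.
Compute ||v||^2 = v·v = 2.
Deficit = 2 − 2 = 0 ≥ 0, confirming Bessel's inequality. (The deficit equals ||v − Σ <v,e_j> e_j||^2, the squared distance from v to span{e_j}.)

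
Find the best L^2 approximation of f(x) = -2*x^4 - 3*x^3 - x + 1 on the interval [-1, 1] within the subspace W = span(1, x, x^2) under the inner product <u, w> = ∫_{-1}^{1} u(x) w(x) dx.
g(x) = -12*x^2/7 - 14*x/5 + 41/35

The best approximation g ∈ W is the orthogonal projection of f onto W. Writing g = a_0 + a_1 x + a_2 x^2, the coefficients solve the normal equations G · a = b where
  G_{ij} = <φ_i, φ_j> and b_i = <f, φ_i>, with φ_0 = 1, φ_1 = x, φ_2 = x^2.
G =
  [2, 0, 2/3]
  [0, 2/3, 0]
  [2/3, 0, 2/5],
b = (6/5, -28/15, 2/21).
Solving gives a_0 = 41/35, a_1 = -14/5, a_2 = -12/7, so
  g(x) = -12*x^2/7 - 14*x/5 + 41/35.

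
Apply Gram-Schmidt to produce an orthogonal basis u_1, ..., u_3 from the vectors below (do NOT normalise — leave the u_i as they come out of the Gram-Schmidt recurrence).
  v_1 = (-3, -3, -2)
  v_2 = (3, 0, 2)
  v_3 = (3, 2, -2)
Orthogonal basis:
  u_1 = (-3, -3, -2)
  u_2 = (27/22, -39/22, 9/11)
  u_3 = (24/13, 0, -36/13)

Apply the Gram-Schmidt recurrence
  u_1 = v_1
  u_i = v_i − Σ_{j<i} ((v_i · u_j) / (u_j · u_j)) · u_j.

Step by step this gives:
  u_1 = (-3, -3, -2)
  u_2 = (27/22, -39/22, 9/11)
  u_3 = (24/13, 0, -36/13)

Orthogonality check:
  u_2 · u_1 = 0 (should be 0)
  u_3 · u_1 = 0 (should be 0)
  u_3 · u_2 = 0 (should be 0)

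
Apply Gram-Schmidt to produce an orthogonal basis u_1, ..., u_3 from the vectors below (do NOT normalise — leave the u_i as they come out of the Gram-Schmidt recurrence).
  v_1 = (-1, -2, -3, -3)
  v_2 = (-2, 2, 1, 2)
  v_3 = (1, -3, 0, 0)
Orthogonal basis:
  u_1 = (-1, -2, -3, -3)
  u_2 = (-57/23, 24/23, -10/23, 13/23)
  u_3 = (-103/178, -161/89, 30/89, 189/178)

Apply the Gram-Schmidt recurrence
  u_1 = v_1
  u_i = v_i − Σ_{j<i} ((v_i · u_j) / (u_j · u_j)) · u_j.

Step by step this gives:
  u_1 = (-1, -2, -3, -3)
  u_2 = (-57/23, 24/23, -10/23, 13/23)
  u_3 = (-103/178, -161/89, 30/89, 189/178)

Orthogonality check:
  u_2 · u_1 = 0 (should be 0)
  u_3 · u_1 = 0 (should be 0)
  u_3 · u_2 = 0 (should be 0)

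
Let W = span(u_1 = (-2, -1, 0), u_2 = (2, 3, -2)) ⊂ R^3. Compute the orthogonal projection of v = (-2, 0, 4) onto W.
proj_W(v) = (-8/9, -20/9, 16/9)

Set up U = [u_1 | ... | u_2] ∈ R^(3×2). The projector onto W = col(U) is P = U (U^T U)^(-1) U^T.
Compute U^T U =
  [5, -7]
  [-7, 17],
and U^T v = (4, -12).
Solve U^T U · c = U^T v for the coefficients: c = (-4/9, -8/9). The projection is proj_W(v) = U c.
Check: (v - proj_W(v)) · u_1 = 0  (should be 0).
Check: (v - proj_W(v)) · u_2 = 0  (should be 0).
Result: proj_W(v) = (-8/9, -20/9, 16/9).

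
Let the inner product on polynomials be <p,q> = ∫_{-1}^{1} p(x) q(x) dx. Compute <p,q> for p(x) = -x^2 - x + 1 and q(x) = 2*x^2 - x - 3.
<p,q> = -14/5

Expand the product: p(x)·q(x) = -2*x^4 - x^3 + 6*x^2 + 2*x - 3.
∫_{-1}^{1} of each monomial x^k gives [2/(k+1) if k even, 0 if k odd]. Integrating term-by-term (or equivalently evaluating the antiderivative F(x) = -2*x^5/5 - x^4/4 + 2*x^3 + x^2 - 3*x at the endpoints):
  F(1) − F(−1) = -13/20 − (43/20) = -14/5.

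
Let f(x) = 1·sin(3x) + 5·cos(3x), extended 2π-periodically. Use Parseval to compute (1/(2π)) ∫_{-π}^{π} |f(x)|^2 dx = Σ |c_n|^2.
Σ |c_n|^2 = 13

Expand |f|^2 and use orthogonality of {sin(nx), cos(mx)} on [-π, π]:
  ∫_{-π}^{π} sin(nx)^2 dx = π, ∫ cos(mx)^2 dx = π, and cross terms integrate to 0.
So ∫_{-π}^{π} f(x)^2 dx = 1^2 · π + 5^2 · π = (1 + 25)π.
Divide by 2π: (1 + 25)/2 = 13.
By Parseval, this equals Σ |c_n|^2.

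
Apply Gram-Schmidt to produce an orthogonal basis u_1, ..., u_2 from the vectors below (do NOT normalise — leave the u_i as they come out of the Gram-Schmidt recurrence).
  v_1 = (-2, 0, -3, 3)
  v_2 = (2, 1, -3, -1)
Orthogonal basis:
  u_1 = (-2, 0, -3, 3)
  u_2 = (24/11, 1, -30/11, -14/11)

Apply the Gram-Schmidt recurrence
  u_1 = v_1
  u_i = v_i − Σ_{j<i} ((v_i · u_j) / (u_j · u_j)) · u_j.

Step by step this gives:
  u_1 = (-2, 0, -3, 3)
  u_2 = (24/11, 1, -30/11, -14/11)

Orthogonality check:
  u_2 · u_1 = 0 (should be 0)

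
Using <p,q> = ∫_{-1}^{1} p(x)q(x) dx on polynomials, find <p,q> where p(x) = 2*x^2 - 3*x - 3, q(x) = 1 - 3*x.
<p,q> = 4/3

Expand the product: p(x)·q(x) = -6*x^3 + 11*x^2 + 6*x - 3.
∫_{-1}^{1} of each monomial x^k gives [2/(k+1) if k even, 0 if k odd]. Integrating term-by-term (or equivalently evaluating the antiderivative F(x) = -3*x^4/2 + 11*x^3/3 + 3*x^2 - 3*x at the endpoints):
  F(1) − F(−1) = 13/6 − (5/6) = 4/3.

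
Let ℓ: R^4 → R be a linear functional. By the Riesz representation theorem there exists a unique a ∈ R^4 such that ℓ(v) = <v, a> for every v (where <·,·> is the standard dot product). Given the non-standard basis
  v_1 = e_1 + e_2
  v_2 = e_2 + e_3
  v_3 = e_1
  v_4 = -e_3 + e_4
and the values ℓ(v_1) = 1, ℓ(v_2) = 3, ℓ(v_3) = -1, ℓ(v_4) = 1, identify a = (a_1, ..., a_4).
a = (-1, 2, 1, 2)

Write a = (a_1, ..., a_4) in the standard basis. For each basis vector v_i, ℓ(v_i) = <v_i, a> is a linear equation in the a_j's. Collect the n equations into a matrix system V a = ℓ, where row i of V is v_i (expressed in the standard basis). Since V is invertible (lower-triangular with 1s on the diagonal, up to permutation), solve by back-substitution:
  V =
[[1, 1, 0, 0],
 [0, 1, 1, 0],
 [1, 0, 0, 0],
 [0, 0, -1, 1]]
  V a = (1, 3, -1, 1)
Solving gives a = (-1, 2, 1, 2).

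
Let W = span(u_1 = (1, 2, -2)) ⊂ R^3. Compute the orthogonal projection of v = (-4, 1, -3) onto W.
proj_W(v) = (4/9, 8/9, -8/9)

Set up U = [u_1 | ... | u_1] ∈ R^(3×1). The projector onto W = col(U) is P = U (U^T U)^(-1) U^T.
Compute U^T U =
  [9],
and U^T v = (4).
Solve U^T U · c = U^T v for the coefficients: c = (4/9). The projection is proj_W(v) = U c.
Check: (v - proj_W(v)) · u_1 = 0  (should be 0).
Result: proj_W(v) = (4/9, 8/9, -8/9).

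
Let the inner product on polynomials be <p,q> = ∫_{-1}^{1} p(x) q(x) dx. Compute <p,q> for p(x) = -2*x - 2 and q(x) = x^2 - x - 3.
<p,q> = 12

Expand the product: p(x)·q(x) = -2*x^3 + 8*x + 6.
∫_{-1}^{1} of each monomial x^k gives [2/(k+1) if k even, 0 if k odd]. Integrating term-by-term (or equivalently evaluating the antiderivative F(x) = -x^4/2 + 4*x^2 + 6*x at the endpoints):
  F(1) − F(−1) = 19/2 − (-5/2) = 12.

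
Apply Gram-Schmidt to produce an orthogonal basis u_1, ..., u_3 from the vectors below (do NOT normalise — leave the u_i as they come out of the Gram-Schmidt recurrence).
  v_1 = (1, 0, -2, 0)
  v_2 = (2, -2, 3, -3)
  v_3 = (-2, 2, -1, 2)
Orthogonal basis:
  u_1 = (1, 0, -2, 0)
  u_2 = (14/5, -2, 7/5, -3)
  u_3 = (5/57, 29/57, 5/114, -9/38)

Apply the Gram-Schmidt recurrence
  u_1 = v_1
  u_i = v_i − Σ_{j<i} ((v_i · u_j) / (u_j · u_j)) · u_j.

Step by step this gives:
  u_1 = (1, 0, -2, 0)
  u_2 = (14/5, -2, 7/5, -3)
  u_3 = (5/57, 29/57, 5/114, -9/38)

Orthogonality check:
  u_2 · u_1 = 0 (should be 0)
  u_3 · u_1 = 0 (should be 0)
  u_3 · u_2 = 0 (should be 0)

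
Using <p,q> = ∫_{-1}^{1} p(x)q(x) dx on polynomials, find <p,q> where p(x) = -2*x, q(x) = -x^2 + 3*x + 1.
<p,q> = -4

Expand the product: p(x)·q(x) = 2*x^3 - 6*x^2 - 2*x.
∫_{-1}^{1} of each monomial x^k gives [2/(k+1) if k even, 0 if k odd]. Integrating term-by-term (or equivalently evaluating the antiderivative F(x) = x^4/2 - 2*x^3 - x^2 at the endpoints):
  F(1) − F(−1) = -5/2 − (3/2) = -4.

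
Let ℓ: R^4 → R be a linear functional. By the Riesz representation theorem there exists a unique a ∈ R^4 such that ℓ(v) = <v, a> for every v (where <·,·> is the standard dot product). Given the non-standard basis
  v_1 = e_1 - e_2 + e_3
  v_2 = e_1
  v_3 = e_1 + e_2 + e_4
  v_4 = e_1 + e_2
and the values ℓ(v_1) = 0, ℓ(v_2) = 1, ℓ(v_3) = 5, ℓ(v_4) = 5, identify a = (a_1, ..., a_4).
a = (1, 4, 3, 0)

Write a = (a_1, ..., a_4) in the standard basis. For each basis vector v_i, ℓ(v_i) = <v_i, a> is a linear equation in the a_j's. Collect the n equations into a matrix system V a = ℓ, where row i of V is v_i (expressed in the standard basis). Since V is invertible (lower-triangular with 1s on the diagonal, up to permutation), solve by back-substitution:
  V =
[[1, -1, 1, 0],
 [1, 0, 0, 0],
 [1, 1, 0, 1],
 [1, 1, 0, 0]]
  V a = (0, 1, 5, 5)
Solving gives a = (1, 4, 3, 0).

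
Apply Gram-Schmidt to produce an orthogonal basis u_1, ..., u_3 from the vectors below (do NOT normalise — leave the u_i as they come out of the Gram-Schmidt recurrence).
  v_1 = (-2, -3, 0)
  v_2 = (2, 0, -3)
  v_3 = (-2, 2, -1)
Orthogonal basis:
  u_1 = (-2, -3, 0)
  u_2 = (18/13, -12/13, -3)
  u_3 = (-36/17, 24/17, -24/17)

Apply the Gram-Schmidt recurrence
  u_1 = v_1
  u_i = v_i − Σ_{j<i} ((v_i · u_j) / (u_j · u_j)) · u_j.

Step by step this gives:
  u_1 = (-2, -3, 0)
  u_2 = (18/13, -12/13, -3)
  u_3 = (-36/17, 24/17, -24/17)

Orthogonality check:
  u_2 · u_1 = 0 (should be 0)
  u_3 · u_1 = 0 (should be 0)
  u_3 · u_2 = 0 (should be 0)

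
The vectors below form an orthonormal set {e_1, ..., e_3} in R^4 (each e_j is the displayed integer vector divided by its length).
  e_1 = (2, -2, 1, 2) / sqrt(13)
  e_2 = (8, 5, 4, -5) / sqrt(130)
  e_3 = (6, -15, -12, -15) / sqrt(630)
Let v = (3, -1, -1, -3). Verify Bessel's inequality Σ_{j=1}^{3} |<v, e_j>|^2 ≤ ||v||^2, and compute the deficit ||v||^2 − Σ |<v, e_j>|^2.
Σ |<v, e_j>|^2 = 139/7; ||v||^2 = 20; deficit = 1/7

Write each e_j = u_j / sqrt(<u_j, u_j>) where u_j is the displayed integer vector. Then <v, e_j> = <v, u_j> / sqrt(<u_j, u_j>), so |<v, e_j>|^2 = <v, u_j>^2 / <u_j, u_j>.
Coefficients: <v, e_1> = 1/sqrt(13), <v, e_2> = 30/sqrt(130), <v, e_3> = 90/sqrt(630).
Square and sum: Σ |<v, e_j>|^2 = 139/7.
Compute ||v||^2 = v·v = 20.
Deficit = 20 − 139/7 = 1/7 ≥ 0, confirming Bessel's inequality. (The deficit equals ||v − Σ <v,e_j> e_j||^2, the squared distance from v to span{e_j}.)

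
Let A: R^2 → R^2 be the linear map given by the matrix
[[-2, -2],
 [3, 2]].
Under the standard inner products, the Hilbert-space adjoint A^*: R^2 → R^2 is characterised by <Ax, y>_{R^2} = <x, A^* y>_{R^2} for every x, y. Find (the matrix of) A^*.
A^* = A^T =
[[-2, 3],
 [-2, 2]]

For real matrices with standard dot products, the defining identity <Ax, y> = <x, A^* y> gives (Ax)^T y = x^T (A^*) y, i.e. x^T A^T y = x^T (A^*) y. Since this holds for all x, y, we must have A^* = A^T. Therefore
A^* =
[[-2, 3],
 [-2, 2]].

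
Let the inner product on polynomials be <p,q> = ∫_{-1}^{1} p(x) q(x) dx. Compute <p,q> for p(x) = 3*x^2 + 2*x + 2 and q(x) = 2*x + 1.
<p,q> = 26/3

Expand the product: p(x)·q(x) = 6*x^3 + 7*x^2 + 6*x + 2.
∫_{-1}^{1} of each monomial x^k gives [2/(k+1) if k even, 0 if k odd]. Integrating term-by-term (or equivalently evaluating the antiderivative F(x) = 3*x^4/2 + 7*x^3/3 + 3*x^2 + 2*x at the endpoints):
  F(1) − F(−1) = 53/6 − (1/6) = 26/3.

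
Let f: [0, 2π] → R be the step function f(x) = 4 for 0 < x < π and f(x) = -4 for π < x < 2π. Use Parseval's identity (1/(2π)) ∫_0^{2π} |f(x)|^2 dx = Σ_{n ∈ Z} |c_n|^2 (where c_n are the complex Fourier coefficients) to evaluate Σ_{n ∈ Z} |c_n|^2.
Σ |c_n|^2 = 16

Parseval equates the L^2 energy of f (normalised by 1/(2π)) with the ℓ^2 sum of its Fourier coefficients: (1/(2π)) ∫_0^{2π} |f|^2 = Σ |c_n|^2.
Compute the left side: (1/(2π)) [∫_0^π 4^2 dx + ∫_π^{2π} (-4)^2 dx] = (1/(2π)) · (16π + 16π) = (16 + 16)/2 = 16.
So Σ_{n ∈ Z} |c_n|^2 = 16.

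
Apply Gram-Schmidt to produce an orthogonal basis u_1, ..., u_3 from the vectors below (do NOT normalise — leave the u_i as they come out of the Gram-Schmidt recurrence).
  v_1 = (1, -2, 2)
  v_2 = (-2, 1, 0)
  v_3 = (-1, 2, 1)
Orthogonal basis:
  u_1 = (1, -2, 2)
  u_2 = (-14/9, 1/9, 8/9)
  u_3 = (18/29, 36/29, 27/29)

Apply the Gram-Schmidt recurrence
  u_1 = v_1
  u_i = v_i − Σ_{j<i} ((v_i · u_j) / (u_j · u_j)) · u_j.

Step by step this gives:
  u_1 = (1, -2, 2)
  u_2 = (-14/9, 1/9, 8/9)
  u_3 = (18/29, 36/29, 27/29)

Orthogonality check:
  u_2 · u_1 = 0 (should be 0)
  u_3 · u_1 = 0 (should be 0)
  u_3 · u_2 = 0 (should be 0)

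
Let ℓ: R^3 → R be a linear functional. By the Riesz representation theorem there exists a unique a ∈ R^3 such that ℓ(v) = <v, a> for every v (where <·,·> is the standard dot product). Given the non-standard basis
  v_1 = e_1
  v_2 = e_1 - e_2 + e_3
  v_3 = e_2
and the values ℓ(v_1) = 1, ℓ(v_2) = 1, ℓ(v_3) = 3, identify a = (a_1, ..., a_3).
a = (1, 3, 3)

Write a = (a_1, ..., a_3) in the standard basis. For each basis vector v_i, ℓ(v_i) = <v_i, a> is a linear equation in the a_j's. Collect the n equations into a matrix system V a = ℓ, where row i of V is v_i (expressed in the standard basis). Since V is invertible (lower-triangular with 1s on the diagonal, up to permutation), solve by back-substitution:
  V =
[[1, 0, 0],
 [1, -1, 1],
 [0, 1, 0]]
  V a = (1, 1, 3)
Solving gives a = (1, 3, 3).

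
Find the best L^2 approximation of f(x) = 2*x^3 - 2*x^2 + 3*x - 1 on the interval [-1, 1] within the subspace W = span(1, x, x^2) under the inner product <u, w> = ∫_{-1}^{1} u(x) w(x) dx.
g(x) = -2*x^2 + 21*x/5 - 1

The best approximation g ∈ W is the orthogonal projection of f onto W. Writing g = a_0 + a_1 x + a_2 x^2, the coefficients solve the normal equations G · a = b where
  G_{ij} = <φ_i, φ_j> and b_i = <f, φ_i>, with φ_0 = 1, φ_1 = x, φ_2 = x^2.
G =
  [2, 0, 2/3]
  [0, 2/3, 0]
  [2/3, 0, 2/5],
b = (-10/3, 14/5, -22/15).
Solving gives a_0 = -1, a_1 = 21/5, a_2 = -2, so
  g(x) = -2*x^2 + 21*x/5 - 1.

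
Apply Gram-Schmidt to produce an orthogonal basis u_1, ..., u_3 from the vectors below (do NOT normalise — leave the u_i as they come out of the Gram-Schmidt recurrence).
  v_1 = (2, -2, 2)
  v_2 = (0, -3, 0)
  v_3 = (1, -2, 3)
Orthogonal basis:
  u_1 = (2, -2, 2)
  u_2 = (-1, -2, -1)
  u_3 = (-1, 0, 1)

Apply the Gram-Schmidt recurrence
  u_1 = v_1
  u_i = v_i − Σ_{j<i} ((v_i · u_j) / (u_j · u_j)) · u_j.

Step by step this gives:
  u_1 = (2, -2, 2)
  u_2 = (-1, -2, -1)
  u_3 = (-1, 0, 1)

Orthogonality check:
  u_2 · u_1 = 0 (should be 0)
  u_3 · u_1 = 0 (should be 0)
  u_3 · u_2 = 0 (should be 0)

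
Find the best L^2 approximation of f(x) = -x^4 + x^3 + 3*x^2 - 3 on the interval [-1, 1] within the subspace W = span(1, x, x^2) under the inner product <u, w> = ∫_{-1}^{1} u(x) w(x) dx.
g(x) = 15*x^2/7 + 3*x/5 - 102/35

The best approximation g ∈ W is the orthogonal projection of f onto W. Writing g = a_0 + a_1 x + a_2 x^2, the coefficients solve the normal equations G · a = b where
  G_{ij} = <φ_i, φ_j> and b_i = <f, φ_i>, with φ_0 = 1, φ_1 = x, φ_2 = x^2.
G =
  [2, 0, 2/3]
  [0, 2/3, 0]
  [2/3, 0, 2/5],
b = (-22/5, 2/5, -38/35).
Solving gives a_0 = -102/35, a_1 = 3/5, a_2 = 15/7, so
  g(x) = 15*x^2/7 + 3*x/5 - 102/35.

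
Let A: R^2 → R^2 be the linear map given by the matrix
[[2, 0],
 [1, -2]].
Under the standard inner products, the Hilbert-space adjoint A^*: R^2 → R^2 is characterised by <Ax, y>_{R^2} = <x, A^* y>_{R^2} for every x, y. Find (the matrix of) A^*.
A^* = A^T =
[[2, 1],
 [0, -2]]

For real matrices with standard dot products, the defining identity <Ax, y> = <x, A^* y> gives (Ax)^T y = x^T (A^*) y, i.e. x^T A^T y = x^T (A^*) y. Since this holds for all x, y, we must have A^* = A^T. Therefore
A^* =
[[2, 1],
 [0, -2]].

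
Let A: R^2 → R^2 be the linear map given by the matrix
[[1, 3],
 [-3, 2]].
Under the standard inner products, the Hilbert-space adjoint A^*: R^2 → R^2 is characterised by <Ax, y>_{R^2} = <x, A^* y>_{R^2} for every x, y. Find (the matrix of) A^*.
A^* = A^T =
[[1, -3],
 [3, 2]]

For real matrices with standard dot products, the defining identity <Ax, y> = <x, A^* y> gives (Ax)^T y = x^T (A^*) y, i.e. x^T A^T y = x^T (A^*) y. Since this holds for all x, y, we must have A^* = A^T. Therefore
A^* =
[[1, -3],
 [3, 2]].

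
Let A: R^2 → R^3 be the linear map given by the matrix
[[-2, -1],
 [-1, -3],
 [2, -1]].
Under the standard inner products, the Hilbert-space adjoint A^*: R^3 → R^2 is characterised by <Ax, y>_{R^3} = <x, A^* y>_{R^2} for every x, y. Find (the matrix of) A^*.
A^* = A^T =
[[-2, -1, 2],
 [-1, -3, -1]]

For real matrices with standard dot products, the defining identity <Ax, y> = <x, A^* y> gives (Ax)^T y = x^T (A^*) y, i.e. x^T A^T y = x^T (A^*) y. Since this holds for all x, y, we must have A^* = A^T. Therefore
A^* =
[[-2, -1, 2],
 [-1, -3, -1]].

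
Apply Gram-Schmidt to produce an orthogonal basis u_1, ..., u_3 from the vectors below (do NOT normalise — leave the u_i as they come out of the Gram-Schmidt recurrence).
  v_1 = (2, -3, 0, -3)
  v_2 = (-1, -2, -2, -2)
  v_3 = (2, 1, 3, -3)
Orthogonal basis:
  u_1 = (2, -3, 0, -3)
  u_2 = (-21/11, -7/11, -2, -7/11)
  u_3 = (-26/31, 160/93, 91/93, -212/93)

Apply the Gram-Schmidt recurrence
  u_1 = v_1
  u_i = v_i − Σ_{j<i} ((v_i · u_j) / (u_j · u_j)) · u_j.

Step by step this gives:
  u_1 = (2, -3, 0, -3)
  u_2 = (-21/11, -7/11, -2, -7/11)
  u_3 = (-26/31, 160/93, 91/93, -212/93)

Orthogonality check:
  u_2 · u_1 = 0 (should be 0)
  u_3 · u_1 = 0 (should be 0)
  u_3 · u_2 = 0 (should be 0)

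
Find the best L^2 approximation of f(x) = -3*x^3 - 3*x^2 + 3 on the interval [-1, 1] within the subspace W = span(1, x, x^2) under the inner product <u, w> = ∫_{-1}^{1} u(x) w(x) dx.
g(x) = -3*x^2 - 9*x/5 + 3

The best approximation g ∈ W is the orthogonal projection of f onto W. Writing g = a_0 + a_1 x + a_2 x^2, the coefficients solve the normal equations G · a = b where
  G_{ij} = <φ_i, φ_j> and b_i = <f, φ_i>, with φ_0 = 1, φ_1 = x, φ_2 = x^2.
G =
  [2, 0, 2/3]
  [0, 2/3, 0]
  [2/3, 0, 2/5],
b = (4, -6/5, 4/5).
Solving gives a_0 = 3, a_1 = -9/5, a_2 = -3, so
  g(x) = -3*x^2 - 9*x/5 + 3.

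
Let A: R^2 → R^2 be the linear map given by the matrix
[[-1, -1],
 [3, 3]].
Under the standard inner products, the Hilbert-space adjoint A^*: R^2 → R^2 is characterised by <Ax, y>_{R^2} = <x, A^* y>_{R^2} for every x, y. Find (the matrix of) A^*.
A^* = A^T =
[[-1, 3],
 [-1, 3]]

For real matrices with standard dot products, the defining identity <Ax, y> = <x, A^* y> gives (Ax)^T y = x^T (A^*) y, i.e. x^T A^T y = x^T (A^*) y. Since this holds for all x, y, we must have A^* = A^T. Therefore
A^* =
[[-1, 3],
 [-1, 3]].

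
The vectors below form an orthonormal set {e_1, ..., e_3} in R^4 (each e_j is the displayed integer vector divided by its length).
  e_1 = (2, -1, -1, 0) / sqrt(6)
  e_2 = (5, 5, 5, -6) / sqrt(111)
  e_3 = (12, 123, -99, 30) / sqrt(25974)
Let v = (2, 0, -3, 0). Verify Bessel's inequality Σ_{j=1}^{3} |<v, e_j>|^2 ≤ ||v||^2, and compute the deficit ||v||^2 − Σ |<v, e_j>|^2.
Σ |<v, e_j>|^2 = 482/39; ||v||^2 = 13; deficit = 25/39

Write each e_j = u_j / sqrt(<u_j, u_j>) where u_j is the displayed integer vector. Then <v, e_j> = <v, u_j> / sqrt(<u_j, u_j>), so |<v, e_j>|^2 = <v, u_j>^2 / <u_j, u_j>.
Coefficients: <v, e_1> = 7/sqrt(6), <v, e_2> = -5/sqrt(111), <v, e_3> = 321/sqrt(25974).
Square and sum: Σ |<v, e_j>|^2 = 482/39.
Compute ||v||^2 = v·v = 13.
Deficit = 13 − 482/39 = 25/39 ≥ 0, confirming Bessel's inequality. (The deficit equals ||v − Σ <v,e_j> e_j||^2, the squared distance from v to span{e_j}.)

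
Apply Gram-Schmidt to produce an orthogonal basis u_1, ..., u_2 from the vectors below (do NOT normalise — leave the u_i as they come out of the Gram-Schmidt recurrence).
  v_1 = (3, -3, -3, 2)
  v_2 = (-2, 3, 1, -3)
Orthogonal basis:
  u_1 = (3, -3, -3, 2)
  u_2 = (10/31, 21/31, -41/31, -45/31)

Apply the Gram-Schmidt recurrence
  u_1 = v_1
  u_i = v_i − Σ_{j<i} ((v_i · u_j) / (u_j · u_j)) · u_j.

Step by step this gives:
  u_1 = (3, -3, -3, 2)
  u_2 = (10/31, 21/31, -41/31, -45/31)

Orthogonality check:
  u_2 · u_1 = 0 (should be 0)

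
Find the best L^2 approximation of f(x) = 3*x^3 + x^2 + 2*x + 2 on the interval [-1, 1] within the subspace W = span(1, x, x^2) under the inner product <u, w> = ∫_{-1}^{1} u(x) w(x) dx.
g(x) = x^2 + 19*x/5 + 2

The best approximation g ∈ W is the orthogonal projection of f onto W. Writing g = a_0 + a_1 x + a_2 x^2, the coefficients solve the normal equations G · a = b where
  G_{ij} = <φ_i, φ_j> and b_i = <f, φ_i>, with φ_0 = 1, φ_1 = x, φ_2 = x^2.
G =
  [2, 0, 2/3]
  [0, 2/3, 0]
  [2/3, 0, 2/5],
b = (14/3, 38/15, 26/15).
Solving gives a_0 = 2, a_1 = 19/5, a_2 = 1, so
  g(x) = x^2 + 19*x/5 + 2.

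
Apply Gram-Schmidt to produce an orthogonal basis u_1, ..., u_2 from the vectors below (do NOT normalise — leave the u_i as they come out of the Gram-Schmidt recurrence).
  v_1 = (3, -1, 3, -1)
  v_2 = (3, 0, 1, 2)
Orthogonal basis:
  u_1 = (3, -1, 3, -1)
  u_2 = (3/2, 1/2, -1/2, 5/2)

Apply the Gram-Schmidt recurrence
  u_1 = v_1
  u_i = v_i − Σ_{j<i} ((v_i · u_j) / (u_j · u_j)) · u_j.

Step by step this gives:
  u_1 = (3, -1, 3, -1)
  u_2 = (3/2, 1/2, -1/2, 5/2)

Orthogonality check:
  u_2 · u_1 = 0 (should be 0)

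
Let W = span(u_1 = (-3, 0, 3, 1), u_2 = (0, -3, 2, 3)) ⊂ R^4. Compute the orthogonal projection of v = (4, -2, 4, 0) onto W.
proj_W(v) = (378/337, -798/337, 154/337, 672/337)

Set up U = [u_1 | ... | u_2] ∈ R^(4×2). The projector onto W = col(U) is P = U (U^T U)^(-1) U^T.
Compute U^T U =
  [19, 9]
  [9, 22],
and U^T v = (0, 14).
Solve U^T U · c = U^T v for the coefficients: c = (-126/337, 266/337). The projection is proj_W(v) = U c.
Check: (v - proj_W(v)) · u_1 = 0  (should be 0).
Check: (v - proj_W(v)) · u_2 = 0  (should be 0).
Result: proj_W(v) = (378/337, -798/337, 154/337, 672/337).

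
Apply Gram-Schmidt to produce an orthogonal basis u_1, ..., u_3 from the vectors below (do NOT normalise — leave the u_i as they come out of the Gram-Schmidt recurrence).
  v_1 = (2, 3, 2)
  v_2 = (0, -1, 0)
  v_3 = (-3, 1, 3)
Orthogonal basis:
  u_1 = (2, 3, 2)
  u_2 = (6/17, -8/17, 6/17)
  u_3 = (-3, 0, 3)

Apply the Gram-Schmidt recurrence
  u_1 = v_1
  u_i = v_i − Σ_{j<i} ((v_i · u_j) / (u_j · u_j)) · u_j.

Step by step this gives:
  u_1 = (2, 3, 2)
  u_2 = (6/17, -8/17, 6/17)
  u_3 = (-3, 0, 3)

Orthogonality check:
  u_2 · u_1 = 0 (should be 0)
  u_3 · u_1 = 0 (should be 0)
  u_3 · u_2 = 0 (should be 0)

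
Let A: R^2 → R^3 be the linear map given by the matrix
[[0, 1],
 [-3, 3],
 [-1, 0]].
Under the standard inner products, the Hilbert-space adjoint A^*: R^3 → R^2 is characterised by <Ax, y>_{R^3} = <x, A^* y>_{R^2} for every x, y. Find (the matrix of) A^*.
A^* = A^T =
[[0, -3, -1],
 [1, 3, 0]]

For real matrices with standard dot products, the defining identity <Ax, y> = <x, A^* y> gives (Ax)^T y = x^T (A^*) y, i.e. x^T A^T y = x^T (A^*) y. Since this holds for all x, y, we must have A^* = A^T. Therefore
A^* =
[[0, -3, -1],
 [1, 3, 0]].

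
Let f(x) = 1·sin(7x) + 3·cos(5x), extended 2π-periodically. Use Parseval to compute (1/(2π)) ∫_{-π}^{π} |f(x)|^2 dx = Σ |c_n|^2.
Σ |c_n|^2 = 5

Expand |f|^2 and use orthogonality of {sin(nx), cos(mx)} on [-π, π]:
  ∫_{-π}^{π} sin(nx)^2 dx = π, ∫ cos(mx)^2 dx = π, and cross terms integrate to 0.
So ∫_{-π}^{π} f(x)^2 dx = 1^2 · π + 3^2 · π = (1 + 9)π.
Divide by 2π: (1 + 9)/2 = 5.
By Parseval, this equals Σ |c_n|^2.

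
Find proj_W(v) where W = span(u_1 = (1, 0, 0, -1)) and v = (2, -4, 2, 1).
proj_W(v) = (1/2, 0, 0, -1/2)

Set up U = [u_1 | ... | u_1] ∈ R^(4×1). The projector onto W = col(U) is P = U (U^T U)^(-1) U^T.
Compute U^T U =
  [2],
and U^T v = (1).
Solve U^T U · c = U^T v for the coefficients: c = (1/2). The projection is proj_W(v) = U c.
Check: (v - proj_W(v)) · u_1 = 0  (should be 0).
Result: proj_W(v) = (1/2, 0, 0, -1/2).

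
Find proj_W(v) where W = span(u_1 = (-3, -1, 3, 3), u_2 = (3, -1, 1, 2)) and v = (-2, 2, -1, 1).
proj_W(v) = (-801/419, 133/419, 1/419, -199/419)

Set up U = [u_1 | ... | u_2] ∈ R^(4×2). The projector onto W = col(U) is P = U (U^T U)^(-1) U^T.
Compute U^T U =
  [28, 1]
  [1, 15],
and U^T v = (4, -7).
Solve U^T U · c = U^T v for the coefficients: c = (67/419, -200/419). The projection is proj_W(v) = U c.
Check: (v - proj_W(v)) · u_1 = 0  (should be 0).
Check: (v - proj_W(v)) · u_2 = 0  (should be 0).
Result: proj_W(v) = (-801/419, 133/419, 1/419, -199/419).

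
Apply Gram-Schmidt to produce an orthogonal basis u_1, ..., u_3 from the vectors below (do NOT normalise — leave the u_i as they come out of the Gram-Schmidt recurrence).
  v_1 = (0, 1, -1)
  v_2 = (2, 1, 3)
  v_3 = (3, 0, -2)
Orthogonal basis:
  u_1 = (0, 1, -1)
  u_2 = (2, 2, 2)
  u_3 = (8/3, -4/3, -4/3)

Apply the Gram-Schmidt recurrence
  u_1 = v_1
  u_i = v_i − Σ_{j<i} ((v_i · u_j) / (u_j · u_j)) · u_j.

Step by step this gives:
  u_1 = (0, 1, -1)
  u_2 = (2, 2, 2)
  u_3 = (8/3, -4/3, -4/3)

Orthogonality check:
  u_2 · u_1 = 0 (should be 0)
  u_3 · u_1 = 0 (should be 0)
  u_3 · u_2 = 0 (should be 0)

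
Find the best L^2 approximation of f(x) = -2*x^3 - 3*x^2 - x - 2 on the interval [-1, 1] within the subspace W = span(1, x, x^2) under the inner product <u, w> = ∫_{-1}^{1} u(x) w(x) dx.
g(x) = -3*x^2 - 11*x/5 - 2

The best approximation g ∈ W is the orthogonal projection of f onto W. Writing g = a_0 + a_1 x + a_2 x^2, the coefficients solve the normal equations G · a = b where
  G_{ij} = <φ_i, φ_j> and b_i = <f, φ_i>, with φ_0 = 1, φ_1 = x, φ_2 = x^2.
G =
  [2, 0, 2/3]
  [0, 2/3, 0]
  [2/3, 0, 2/5],
b = (-6, -22/15, -38/15).
Solving gives a_0 = -2, a_1 = -11/5, a_2 = -3, so
  g(x) = -3*x^2 - 11*x/5 - 2.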